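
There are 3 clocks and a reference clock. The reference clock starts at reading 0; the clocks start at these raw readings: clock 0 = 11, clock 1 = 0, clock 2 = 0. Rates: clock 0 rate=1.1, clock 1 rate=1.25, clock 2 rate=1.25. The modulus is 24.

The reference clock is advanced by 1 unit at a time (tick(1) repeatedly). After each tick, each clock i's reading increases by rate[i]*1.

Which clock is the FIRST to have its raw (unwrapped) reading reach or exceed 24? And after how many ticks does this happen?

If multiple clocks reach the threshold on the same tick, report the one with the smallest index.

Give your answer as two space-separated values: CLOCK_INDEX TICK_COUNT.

Answer: 0 12

Derivation:
clock 0: start=11, rate=1.1, needs 24-11 = 13; ticks = ceil(13/1.1) = ceil(11.8182) = 12; reading at tick 12 = 11 + 1.1*12 = 24.2000
clock 1: start=0, rate=1.25, needs 24-0 = 24; ticks = ceil(24/1.25) = ceil(19.2000) = 20; reading at tick 20 = 0 + 1.25*20 = 25.0000
clock 2: start=0, rate=1.25, needs 24-0 = 24; ticks = ceil(24/1.25) = ceil(19.2000) = 20; reading at tick 20 = 0 + 1.25*20 = 25.0000
Minimum tick count = 12; winners = [0]; smallest index = 0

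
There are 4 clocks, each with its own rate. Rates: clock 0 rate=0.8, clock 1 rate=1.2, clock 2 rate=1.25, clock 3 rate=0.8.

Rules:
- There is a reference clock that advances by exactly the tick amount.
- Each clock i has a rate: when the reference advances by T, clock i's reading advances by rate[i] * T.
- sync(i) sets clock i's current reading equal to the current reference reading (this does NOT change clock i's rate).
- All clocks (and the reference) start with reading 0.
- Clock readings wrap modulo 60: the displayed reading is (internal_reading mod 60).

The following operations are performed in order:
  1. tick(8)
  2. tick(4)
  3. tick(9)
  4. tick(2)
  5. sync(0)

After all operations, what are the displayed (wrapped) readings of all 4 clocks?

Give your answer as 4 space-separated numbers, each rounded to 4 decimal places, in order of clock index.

After op 1 tick(8): ref=8.0000 raw=[6.4000 9.6000 10.0000 6.4000]
After op 2 tick(4): ref=12.0000 raw=[9.6000 14.4000 15.0000 9.6000]
After op 3 tick(9): ref=21.0000 raw=[16.8000 25.2000 26.2500 16.8000]
After op 4 tick(2): ref=23.0000 raw=[18.4000 27.6000 28.7500 18.4000]
After op 5 sync(0): ref=23.0000 raw=[23.0000 27.6000 28.7500 18.4000]
Wrap final raw readings (mod 60): 23.0000 mod 60 = 23.0000; 27.6000 mod 60 = 27.6000; 28.7500 mod 60 = 28.7500; 18.4000 mod 60 = 18.4000

Answer: 23.0000 27.6000 28.7500 18.4000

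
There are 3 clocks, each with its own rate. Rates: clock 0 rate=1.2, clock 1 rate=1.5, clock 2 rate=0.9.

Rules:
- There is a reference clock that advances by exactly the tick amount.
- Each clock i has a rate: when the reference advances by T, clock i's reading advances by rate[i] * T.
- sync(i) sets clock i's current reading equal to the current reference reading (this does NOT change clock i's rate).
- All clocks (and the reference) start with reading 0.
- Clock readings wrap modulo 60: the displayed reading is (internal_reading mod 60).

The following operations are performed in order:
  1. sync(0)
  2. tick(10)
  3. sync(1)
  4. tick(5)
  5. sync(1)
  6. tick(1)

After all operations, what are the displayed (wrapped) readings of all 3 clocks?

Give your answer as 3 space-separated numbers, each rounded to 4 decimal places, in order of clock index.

After op 1 sync(0): ref=0.0000 raw=[0.0000 0.0000 0.0000]
After op 2 tick(10): ref=10.0000 raw=[12.0000 15.0000 9.0000]
After op 3 sync(1): ref=10.0000 raw=[12.0000 10.0000 9.0000]
After op 4 tick(5): ref=15.0000 raw=[18.0000 17.5000 13.5000]
After op 5 sync(1): ref=15.0000 raw=[18.0000 15.0000 13.5000]
After op 6 tick(1): ref=16.0000 raw=[19.2000 16.5000 14.4000]
Wrap final raw readings (mod 60): 19.2000 mod 60 = 19.2000; 16.5000 mod 60 = 16.5000; 14.4000 mod 60 = 14.4000

Answer: 19.2000 16.5000 14.4000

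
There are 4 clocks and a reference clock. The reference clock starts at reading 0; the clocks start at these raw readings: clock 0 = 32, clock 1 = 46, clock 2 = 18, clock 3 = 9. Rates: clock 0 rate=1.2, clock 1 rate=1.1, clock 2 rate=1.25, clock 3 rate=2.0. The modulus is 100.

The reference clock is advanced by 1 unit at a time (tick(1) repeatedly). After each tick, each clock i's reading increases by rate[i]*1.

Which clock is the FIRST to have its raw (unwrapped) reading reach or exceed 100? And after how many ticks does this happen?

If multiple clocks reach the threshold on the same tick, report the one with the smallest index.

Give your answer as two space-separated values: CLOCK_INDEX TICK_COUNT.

clock 0: start=32, rate=1.2, needs 100-32 = 68; ticks = ceil(68/1.2) = ceil(56.6667) = 57; reading at tick 57 = 32 + 1.2*57 = 100.4000
clock 1: start=46, rate=1.1, needs 100-46 = 54; ticks = ceil(54/1.1) = ceil(49.0909) = 50; reading at tick 50 = 46 + 1.1*50 = 101.0000
clock 2: start=18, rate=1.25, needs 100-18 = 82; ticks = ceil(82/1.25) = ceil(65.6000) = 66; reading at tick 66 = 18 + 1.25*66 = 100.5000
clock 3: start=9, rate=2.0, needs 100-9 = 91; ticks = ceil(91/2.0) = ceil(45.5000) = 46; reading at tick 46 = 9 + 2.0*46 = 101.0000
Minimum tick count = 46; winners = [3]; smallest index = 3

Answer: 3 46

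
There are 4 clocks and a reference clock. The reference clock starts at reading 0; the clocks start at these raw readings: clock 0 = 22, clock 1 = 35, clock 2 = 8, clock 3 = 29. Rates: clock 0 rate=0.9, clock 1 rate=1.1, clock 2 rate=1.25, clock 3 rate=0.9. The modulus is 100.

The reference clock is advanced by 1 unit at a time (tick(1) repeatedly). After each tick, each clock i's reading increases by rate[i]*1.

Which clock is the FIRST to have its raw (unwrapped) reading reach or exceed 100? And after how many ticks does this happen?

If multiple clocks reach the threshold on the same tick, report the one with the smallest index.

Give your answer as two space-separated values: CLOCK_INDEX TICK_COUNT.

clock 0: start=22, rate=0.9, needs 100-22 = 78; ticks = ceil(78/0.9) = ceil(86.6667) = 87; reading at tick 87 = 22 + 0.9*87 = 100.3000
clock 1: start=35, rate=1.1, needs 100-35 = 65; ticks = ceil(65/1.1) = ceil(59.0909) = 60; reading at tick 60 = 35 + 1.1*60 = 101.0000
clock 2: start=8, rate=1.25, needs 100-8 = 92; ticks = ceil(92/1.25) = ceil(73.6000) = 74; reading at tick 74 = 8 + 1.25*74 = 100.5000
clock 3: start=29, rate=0.9, needs 100-29 = 71; ticks = ceil(71/0.9) = ceil(78.8889) = 79; reading at tick 79 = 29 + 0.9*79 = 100.1000
Minimum tick count = 60; winners = [1]; smallest index = 1

Answer: 1 60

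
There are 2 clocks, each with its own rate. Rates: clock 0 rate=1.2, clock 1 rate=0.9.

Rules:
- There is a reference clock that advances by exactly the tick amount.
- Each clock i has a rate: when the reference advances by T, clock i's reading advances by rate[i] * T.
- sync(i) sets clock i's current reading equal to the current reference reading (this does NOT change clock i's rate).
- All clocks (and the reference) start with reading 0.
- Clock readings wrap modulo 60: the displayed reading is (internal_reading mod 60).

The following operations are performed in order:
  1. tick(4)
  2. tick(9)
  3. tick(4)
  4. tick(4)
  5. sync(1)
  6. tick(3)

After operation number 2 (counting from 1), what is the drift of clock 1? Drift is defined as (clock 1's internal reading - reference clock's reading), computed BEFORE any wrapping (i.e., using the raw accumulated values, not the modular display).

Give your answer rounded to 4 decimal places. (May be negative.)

After op 1 tick(4): ref=4.0000 raw=[4.8000 3.6000]
After op 2 tick(9): ref=13.0000 raw=[15.6000 11.7000]
Drift of clock 1 after op 2: 11.7000 - 13.0000 = -1.3000

Answer: -1.3000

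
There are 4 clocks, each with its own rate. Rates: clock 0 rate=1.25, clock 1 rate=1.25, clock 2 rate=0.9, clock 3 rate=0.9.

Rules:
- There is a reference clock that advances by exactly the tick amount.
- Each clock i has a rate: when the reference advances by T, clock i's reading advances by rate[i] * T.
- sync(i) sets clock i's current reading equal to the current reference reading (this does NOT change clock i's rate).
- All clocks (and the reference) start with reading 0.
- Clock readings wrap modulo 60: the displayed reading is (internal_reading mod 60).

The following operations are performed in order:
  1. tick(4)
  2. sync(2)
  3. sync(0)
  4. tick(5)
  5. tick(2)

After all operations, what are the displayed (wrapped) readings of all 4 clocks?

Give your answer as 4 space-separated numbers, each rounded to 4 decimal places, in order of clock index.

After op 1 tick(4): ref=4.0000 raw=[5.0000 5.0000 3.6000 3.6000]
After op 2 sync(2): ref=4.0000 raw=[5.0000 5.0000 4.0000 3.6000]
After op 3 sync(0): ref=4.0000 raw=[4.0000 5.0000 4.0000 3.6000]
After op 4 tick(5): ref=9.0000 raw=[10.2500 11.2500 8.5000 8.1000]
After op 5 tick(2): ref=11.0000 raw=[12.7500 13.7500 10.3000 9.9000]
Wrap final raw readings (mod 60): 12.7500 mod 60 = 12.7500; 13.7500 mod 60 = 13.7500; 10.3000 mod 60 = 10.3000; 9.9000 mod 60 = 9.9000

Answer: 12.7500 13.7500 10.3000 9.9000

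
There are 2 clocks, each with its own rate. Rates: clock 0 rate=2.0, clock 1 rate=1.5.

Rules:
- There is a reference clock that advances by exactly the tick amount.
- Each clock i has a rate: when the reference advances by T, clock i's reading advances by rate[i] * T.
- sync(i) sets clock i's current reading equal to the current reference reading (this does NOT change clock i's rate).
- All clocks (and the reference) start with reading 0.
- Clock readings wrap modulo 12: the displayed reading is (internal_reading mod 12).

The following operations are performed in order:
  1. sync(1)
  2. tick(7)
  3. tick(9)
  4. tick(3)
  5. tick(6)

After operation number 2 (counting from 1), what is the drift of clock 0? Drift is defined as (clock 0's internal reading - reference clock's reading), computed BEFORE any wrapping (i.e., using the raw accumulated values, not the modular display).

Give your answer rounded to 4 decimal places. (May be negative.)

After op 1 sync(1): ref=0.0000 raw=[0.0000 0.0000]
After op 2 tick(7): ref=7.0000 raw=[14.0000 10.5000]
Drift of clock 0 after op 2: 14.0000 - 7.0000 = 7.0000

Answer: 7.0000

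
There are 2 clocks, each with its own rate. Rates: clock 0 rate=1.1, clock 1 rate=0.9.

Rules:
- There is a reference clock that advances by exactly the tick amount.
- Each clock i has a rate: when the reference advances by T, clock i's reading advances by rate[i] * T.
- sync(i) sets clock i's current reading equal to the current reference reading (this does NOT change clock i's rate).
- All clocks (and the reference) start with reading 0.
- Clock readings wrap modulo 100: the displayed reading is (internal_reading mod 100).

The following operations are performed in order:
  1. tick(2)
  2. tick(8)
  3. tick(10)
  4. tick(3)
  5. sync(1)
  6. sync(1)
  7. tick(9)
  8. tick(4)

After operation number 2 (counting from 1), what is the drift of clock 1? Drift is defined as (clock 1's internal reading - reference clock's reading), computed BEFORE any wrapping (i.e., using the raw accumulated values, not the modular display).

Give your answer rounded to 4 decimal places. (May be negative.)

Answer: -1.0000

Derivation:
After op 1 tick(2): ref=2.0000 raw=[2.2000 1.8000]
After op 2 tick(8): ref=10.0000 raw=[11.0000 9.0000]
Drift of clock 1 after op 2: 9.0000 - 10.0000 = -1.0000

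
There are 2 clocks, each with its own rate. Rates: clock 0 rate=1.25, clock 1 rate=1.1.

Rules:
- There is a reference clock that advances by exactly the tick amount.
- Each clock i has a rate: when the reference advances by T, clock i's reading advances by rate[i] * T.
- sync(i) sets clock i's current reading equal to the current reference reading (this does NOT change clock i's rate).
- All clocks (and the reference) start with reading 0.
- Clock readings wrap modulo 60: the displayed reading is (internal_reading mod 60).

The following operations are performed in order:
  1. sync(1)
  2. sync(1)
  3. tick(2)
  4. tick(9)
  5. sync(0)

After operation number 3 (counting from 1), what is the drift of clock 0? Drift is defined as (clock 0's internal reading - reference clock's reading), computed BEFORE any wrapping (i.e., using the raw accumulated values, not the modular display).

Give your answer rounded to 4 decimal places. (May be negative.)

After op 1 sync(1): ref=0.0000 raw=[0.0000 0.0000]
After op 2 sync(1): ref=0.0000 raw=[0.0000 0.0000]
After op 3 tick(2): ref=2.0000 raw=[2.5000 2.2000]
Drift of clock 0 after op 3: 2.5000 - 2.0000 = 0.5000

Answer: 0.5000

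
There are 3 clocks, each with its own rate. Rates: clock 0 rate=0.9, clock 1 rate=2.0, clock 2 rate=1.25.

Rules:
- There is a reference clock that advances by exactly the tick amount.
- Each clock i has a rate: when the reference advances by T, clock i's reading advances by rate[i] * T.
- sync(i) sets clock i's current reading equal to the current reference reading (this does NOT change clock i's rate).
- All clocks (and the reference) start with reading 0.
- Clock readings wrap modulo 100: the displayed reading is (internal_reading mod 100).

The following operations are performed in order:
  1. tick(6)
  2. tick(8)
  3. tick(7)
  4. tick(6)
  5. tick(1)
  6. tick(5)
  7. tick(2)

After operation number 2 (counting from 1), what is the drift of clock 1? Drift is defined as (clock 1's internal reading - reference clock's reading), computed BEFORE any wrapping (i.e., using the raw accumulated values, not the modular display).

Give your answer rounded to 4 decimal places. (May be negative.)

After op 1 tick(6): ref=6.0000 raw=[5.4000 12.0000 7.5000]
After op 2 tick(8): ref=14.0000 raw=[12.6000 28.0000 17.5000]
Drift of clock 1 after op 2: 28.0000 - 14.0000 = 14.0000

Answer: 14.0000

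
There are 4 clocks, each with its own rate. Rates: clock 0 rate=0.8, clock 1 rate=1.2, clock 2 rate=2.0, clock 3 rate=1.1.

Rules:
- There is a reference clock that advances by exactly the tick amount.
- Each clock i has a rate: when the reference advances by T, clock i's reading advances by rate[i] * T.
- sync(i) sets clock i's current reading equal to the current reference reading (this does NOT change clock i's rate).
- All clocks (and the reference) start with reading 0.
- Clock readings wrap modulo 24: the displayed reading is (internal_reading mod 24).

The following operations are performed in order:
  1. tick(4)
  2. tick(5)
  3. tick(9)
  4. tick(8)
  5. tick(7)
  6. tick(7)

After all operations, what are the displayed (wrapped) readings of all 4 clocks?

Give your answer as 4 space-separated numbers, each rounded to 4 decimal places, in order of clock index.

Answer: 8.0000 0.0000 8.0000 20.0000

Derivation:
After op 1 tick(4): ref=4.0000 raw=[3.2000 4.8000 8.0000 4.4000]
After op 2 tick(5): ref=9.0000 raw=[7.2000 10.8000 18.0000 9.9000]
After op 3 tick(9): ref=18.0000 raw=[14.4000 21.6000 36.0000 19.8000]
After op 4 tick(8): ref=26.0000 raw=[20.8000 31.2000 52.0000 28.6000]
After op 5 tick(7): ref=33.0000 raw=[26.4000 39.6000 66.0000 36.3000]
After op 6 tick(7): ref=40.0000 raw=[32.0000 48.0000 80.0000 44.0000]
Wrap final raw readings (mod 24): 32.0000 mod 24 = 8.0000; 48.0000 mod 24 = 0.0000; 80.0000 mod 24 = 8.0000; 44.0000 mod 24 = 20.0000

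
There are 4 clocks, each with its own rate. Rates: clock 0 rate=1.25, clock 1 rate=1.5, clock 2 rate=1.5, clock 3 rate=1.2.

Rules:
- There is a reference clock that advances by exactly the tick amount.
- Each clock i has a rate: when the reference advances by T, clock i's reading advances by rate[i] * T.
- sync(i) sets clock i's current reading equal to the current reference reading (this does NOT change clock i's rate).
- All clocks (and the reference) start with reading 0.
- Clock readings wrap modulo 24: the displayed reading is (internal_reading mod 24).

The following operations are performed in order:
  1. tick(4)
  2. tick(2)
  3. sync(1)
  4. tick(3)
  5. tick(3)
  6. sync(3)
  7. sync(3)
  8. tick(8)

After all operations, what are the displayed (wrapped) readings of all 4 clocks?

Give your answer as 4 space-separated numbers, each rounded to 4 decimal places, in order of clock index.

Answer: 1.0000 3.0000 6.0000 21.6000

Derivation:
After op 1 tick(4): ref=4.0000 raw=[5.0000 6.0000 6.0000 4.8000]
After op 2 tick(2): ref=6.0000 raw=[7.5000 9.0000 9.0000 7.2000]
After op 3 sync(1): ref=6.0000 raw=[7.5000 6.0000 9.0000 7.2000]
After op 4 tick(3): ref=9.0000 raw=[11.2500 10.5000 13.5000 10.8000]
After op 5 tick(3): ref=12.0000 raw=[15.0000 15.0000 18.0000 14.4000]
After op 6 sync(3): ref=12.0000 raw=[15.0000 15.0000 18.0000 12.0000]
After op 7 sync(3): ref=12.0000 raw=[15.0000 15.0000 18.0000 12.0000]
After op 8 tick(8): ref=20.0000 raw=[25.0000 27.0000 30.0000 21.6000]
Wrap final raw readings (mod 24): 25.0000 mod 24 = 1.0000; 27.0000 mod 24 = 3.0000; 30.0000 mod 24 = 6.0000; 21.6000 mod 24 = 21.6000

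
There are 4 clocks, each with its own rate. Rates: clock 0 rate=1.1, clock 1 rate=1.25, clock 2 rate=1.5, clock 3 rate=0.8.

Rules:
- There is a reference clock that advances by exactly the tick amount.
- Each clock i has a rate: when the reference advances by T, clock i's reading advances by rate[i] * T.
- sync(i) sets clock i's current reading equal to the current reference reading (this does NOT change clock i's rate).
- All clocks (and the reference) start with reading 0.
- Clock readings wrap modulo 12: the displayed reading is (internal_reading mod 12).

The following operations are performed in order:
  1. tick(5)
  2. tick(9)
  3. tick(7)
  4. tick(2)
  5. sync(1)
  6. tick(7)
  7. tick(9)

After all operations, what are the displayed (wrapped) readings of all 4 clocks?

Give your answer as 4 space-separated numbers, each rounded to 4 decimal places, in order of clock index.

After op 1 tick(5): ref=5.0000 raw=[5.5000 6.2500 7.5000 4.0000]
After op 2 tick(9): ref=14.0000 raw=[15.4000 17.5000 21.0000 11.2000]
After op 3 tick(7): ref=21.0000 raw=[23.1000 26.2500 31.5000 16.8000]
After op 4 tick(2): ref=23.0000 raw=[25.3000 28.7500 34.5000 18.4000]
After op 5 sync(1): ref=23.0000 raw=[25.3000 23.0000 34.5000 18.4000]
After op 6 tick(7): ref=30.0000 raw=[33.0000 31.7500 45.0000 24.0000]
After op 7 tick(9): ref=39.0000 raw=[42.9000 43.0000 58.5000 31.2000]
Wrap final raw readings (mod 12): 42.9000 mod 12 = 6.9000; 43.0000 mod 12 = 7.0000; 58.5000 mod 12 = 10.5000; 31.2000 mod 12 = 7.2000

Answer: 6.9000 7.0000 10.5000 7.2000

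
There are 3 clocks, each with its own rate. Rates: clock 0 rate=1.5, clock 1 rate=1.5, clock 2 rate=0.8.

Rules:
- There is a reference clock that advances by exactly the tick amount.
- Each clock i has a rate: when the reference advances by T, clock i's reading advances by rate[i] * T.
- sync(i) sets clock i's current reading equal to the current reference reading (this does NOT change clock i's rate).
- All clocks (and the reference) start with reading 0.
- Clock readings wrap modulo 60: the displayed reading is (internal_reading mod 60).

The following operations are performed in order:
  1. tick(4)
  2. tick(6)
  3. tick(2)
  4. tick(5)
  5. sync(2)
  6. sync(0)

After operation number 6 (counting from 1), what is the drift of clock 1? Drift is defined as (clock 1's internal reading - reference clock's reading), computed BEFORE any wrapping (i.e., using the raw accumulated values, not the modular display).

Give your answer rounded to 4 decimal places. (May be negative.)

After op 1 tick(4): ref=4.0000 raw=[6.0000 6.0000 3.2000]
After op 2 tick(6): ref=10.0000 raw=[15.0000 15.0000 8.0000]
After op 3 tick(2): ref=12.0000 raw=[18.0000 18.0000 9.6000]
After op 4 tick(5): ref=17.0000 raw=[25.5000 25.5000 13.6000]
After op 5 sync(2): ref=17.0000 raw=[25.5000 25.5000 17.0000]
After op 6 sync(0): ref=17.0000 raw=[17.0000 25.5000 17.0000]
Drift of clock 1 after op 6: 25.5000 - 17.0000 = 8.5000

Answer: 8.5000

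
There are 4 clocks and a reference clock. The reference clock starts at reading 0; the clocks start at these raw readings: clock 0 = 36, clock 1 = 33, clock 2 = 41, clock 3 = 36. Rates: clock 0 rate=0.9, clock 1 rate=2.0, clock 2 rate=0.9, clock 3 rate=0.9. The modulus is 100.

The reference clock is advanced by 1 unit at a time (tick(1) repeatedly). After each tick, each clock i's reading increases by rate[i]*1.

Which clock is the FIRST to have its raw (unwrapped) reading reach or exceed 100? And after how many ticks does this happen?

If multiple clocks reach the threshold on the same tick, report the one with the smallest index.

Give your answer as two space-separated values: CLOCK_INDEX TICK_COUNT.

Answer: 1 34

Derivation:
clock 0: start=36, rate=0.9, needs 100-36 = 64; ticks = ceil(64/0.9) = ceil(71.1111) = 72; reading at tick 72 = 36 + 0.9*72 = 100.8000
clock 1: start=33, rate=2.0, needs 100-33 = 67; ticks = ceil(67/2.0) = ceil(33.5000) = 34; reading at tick 34 = 33 + 2.0*34 = 101.0000
clock 2: start=41, rate=0.9, needs 100-41 = 59; ticks = ceil(59/0.9) = ceil(65.5556) = 66; reading at tick 66 = 41 + 0.9*66 = 100.4000
clock 3: start=36, rate=0.9, needs 100-36 = 64; ticks = ceil(64/0.9) = ceil(71.1111) = 72; reading at tick 72 = 36 + 0.9*72 = 100.8000
Minimum tick count = 34; winners = [1]; smallest index = 1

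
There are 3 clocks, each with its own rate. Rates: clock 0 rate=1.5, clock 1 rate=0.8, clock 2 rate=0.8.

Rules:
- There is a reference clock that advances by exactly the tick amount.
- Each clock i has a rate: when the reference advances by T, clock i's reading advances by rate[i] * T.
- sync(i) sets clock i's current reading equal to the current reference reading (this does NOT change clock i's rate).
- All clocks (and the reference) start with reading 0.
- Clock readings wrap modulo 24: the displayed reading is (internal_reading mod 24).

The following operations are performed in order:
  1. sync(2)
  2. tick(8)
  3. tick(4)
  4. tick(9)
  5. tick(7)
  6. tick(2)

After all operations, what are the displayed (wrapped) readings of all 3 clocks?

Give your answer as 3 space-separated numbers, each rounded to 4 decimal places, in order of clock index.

After op 1 sync(2): ref=0.0000 raw=[0.0000 0.0000 0.0000]
After op 2 tick(8): ref=8.0000 raw=[12.0000 6.4000 6.4000]
After op 3 tick(4): ref=12.0000 raw=[18.0000 9.6000 9.6000]
After op 4 tick(9): ref=21.0000 raw=[31.5000 16.8000 16.8000]
After op 5 tick(7): ref=28.0000 raw=[42.0000 22.4000 22.4000]
After op 6 tick(2): ref=30.0000 raw=[45.0000 24.0000 24.0000]
Wrap final raw readings (mod 24): 45.0000 mod 24 = 21.0000; 24.0000 mod 24 = 0.0000; 24.0000 mod 24 = 0.0000

Answer: 21.0000 0.0000 0.0000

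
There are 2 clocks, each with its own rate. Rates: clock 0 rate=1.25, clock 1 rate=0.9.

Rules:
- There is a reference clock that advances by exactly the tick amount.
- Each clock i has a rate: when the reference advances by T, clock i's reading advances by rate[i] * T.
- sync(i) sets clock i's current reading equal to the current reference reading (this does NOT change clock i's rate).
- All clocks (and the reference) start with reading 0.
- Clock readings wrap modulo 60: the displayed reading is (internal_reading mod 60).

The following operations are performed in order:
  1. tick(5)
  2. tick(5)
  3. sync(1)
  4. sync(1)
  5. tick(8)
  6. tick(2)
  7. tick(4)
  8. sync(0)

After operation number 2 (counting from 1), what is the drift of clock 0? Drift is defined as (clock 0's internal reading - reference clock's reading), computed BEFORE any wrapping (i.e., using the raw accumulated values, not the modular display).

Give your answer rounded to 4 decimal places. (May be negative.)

After op 1 tick(5): ref=5.0000 raw=[6.2500 4.5000]
After op 2 tick(5): ref=10.0000 raw=[12.5000 9.0000]
Drift of clock 0 after op 2: 12.5000 - 10.0000 = 2.5000

Answer: 2.5000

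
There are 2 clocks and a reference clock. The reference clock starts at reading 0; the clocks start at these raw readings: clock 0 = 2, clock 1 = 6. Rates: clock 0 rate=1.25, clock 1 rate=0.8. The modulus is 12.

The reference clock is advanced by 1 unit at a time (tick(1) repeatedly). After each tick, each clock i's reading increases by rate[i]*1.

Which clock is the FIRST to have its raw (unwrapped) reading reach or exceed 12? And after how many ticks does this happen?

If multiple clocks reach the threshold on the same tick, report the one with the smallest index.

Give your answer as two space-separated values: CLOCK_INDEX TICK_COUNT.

Answer: 0 8

Derivation:
clock 0: start=2, rate=1.25, needs 12-2 = 10; ticks = ceil(10/1.25) = ceil(8.0000) = 8; reading at tick 8 = 2 + 1.25*8 = 12.0000
clock 1: start=6, rate=0.8, needs 12-6 = 6; ticks = ceil(6/0.8) = ceil(7.5000) = 8; reading at tick 8 = 6 + 0.8*8 = 12.4000
Minimum tick count = 8; winners = [0, 1]; smallest index = 0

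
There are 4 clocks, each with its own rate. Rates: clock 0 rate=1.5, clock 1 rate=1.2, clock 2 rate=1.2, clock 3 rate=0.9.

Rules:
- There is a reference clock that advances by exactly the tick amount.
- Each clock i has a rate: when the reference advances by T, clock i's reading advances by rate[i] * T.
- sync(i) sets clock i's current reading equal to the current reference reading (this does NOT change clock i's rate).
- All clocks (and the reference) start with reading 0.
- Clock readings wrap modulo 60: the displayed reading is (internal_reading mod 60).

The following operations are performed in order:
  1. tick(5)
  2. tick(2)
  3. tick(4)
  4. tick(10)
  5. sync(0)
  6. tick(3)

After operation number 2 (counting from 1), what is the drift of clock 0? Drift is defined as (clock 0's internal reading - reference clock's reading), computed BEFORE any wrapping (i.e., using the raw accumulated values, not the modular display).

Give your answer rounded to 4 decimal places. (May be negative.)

Answer: 3.5000

Derivation:
After op 1 tick(5): ref=5.0000 raw=[7.5000 6.0000 6.0000 4.5000]
After op 2 tick(2): ref=7.0000 raw=[10.5000 8.4000 8.4000 6.3000]
Drift of clock 0 after op 2: 10.5000 - 7.0000 = 3.5000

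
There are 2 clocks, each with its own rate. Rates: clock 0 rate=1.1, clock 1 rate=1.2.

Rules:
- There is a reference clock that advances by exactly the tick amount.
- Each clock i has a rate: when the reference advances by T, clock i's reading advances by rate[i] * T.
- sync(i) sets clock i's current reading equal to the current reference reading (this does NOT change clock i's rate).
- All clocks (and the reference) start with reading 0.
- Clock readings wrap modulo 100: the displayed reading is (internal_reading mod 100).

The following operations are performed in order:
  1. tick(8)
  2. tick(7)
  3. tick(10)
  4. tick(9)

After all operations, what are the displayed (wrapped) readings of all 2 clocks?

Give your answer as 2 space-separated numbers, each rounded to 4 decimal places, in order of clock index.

Answer: 37.4000 40.8000

Derivation:
After op 1 tick(8): ref=8.0000 raw=[8.8000 9.6000]
After op 2 tick(7): ref=15.0000 raw=[16.5000 18.0000]
After op 3 tick(10): ref=25.0000 raw=[27.5000 30.0000]
After op 4 tick(9): ref=34.0000 raw=[37.4000 40.8000]
Wrap final raw readings (mod 100): 37.4000 mod 100 = 37.4000; 40.8000 mod 100 = 40.8000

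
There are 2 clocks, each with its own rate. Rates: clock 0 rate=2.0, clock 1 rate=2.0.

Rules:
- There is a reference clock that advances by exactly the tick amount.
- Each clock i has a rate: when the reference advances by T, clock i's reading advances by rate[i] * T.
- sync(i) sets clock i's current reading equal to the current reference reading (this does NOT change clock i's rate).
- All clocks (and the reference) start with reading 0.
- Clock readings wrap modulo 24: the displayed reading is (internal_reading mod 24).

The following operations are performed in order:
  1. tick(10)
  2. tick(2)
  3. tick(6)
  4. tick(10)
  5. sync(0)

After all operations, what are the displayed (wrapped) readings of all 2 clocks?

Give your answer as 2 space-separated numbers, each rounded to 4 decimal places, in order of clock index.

Answer: 4.0000 8.0000

Derivation:
After op 1 tick(10): ref=10.0000 raw=[20.0000 20.0000]
After op 2 tick(2): ref=12.0000 raw=[24.0000 24.0000]
After op 3 tick(6): ref=18.0000 raw=[36.0000 36.0000]
After op 4 tick(10): ref=28.0000 raw=[56.0000 56.0000]
After op 5 sync(0): ref=28.0000 raw=[28.0000 56.0000]
Wrap final raw readings (mod 24): 28.0000 mod 24 = 4.0000; 56.0000 mod 24 = 8.0000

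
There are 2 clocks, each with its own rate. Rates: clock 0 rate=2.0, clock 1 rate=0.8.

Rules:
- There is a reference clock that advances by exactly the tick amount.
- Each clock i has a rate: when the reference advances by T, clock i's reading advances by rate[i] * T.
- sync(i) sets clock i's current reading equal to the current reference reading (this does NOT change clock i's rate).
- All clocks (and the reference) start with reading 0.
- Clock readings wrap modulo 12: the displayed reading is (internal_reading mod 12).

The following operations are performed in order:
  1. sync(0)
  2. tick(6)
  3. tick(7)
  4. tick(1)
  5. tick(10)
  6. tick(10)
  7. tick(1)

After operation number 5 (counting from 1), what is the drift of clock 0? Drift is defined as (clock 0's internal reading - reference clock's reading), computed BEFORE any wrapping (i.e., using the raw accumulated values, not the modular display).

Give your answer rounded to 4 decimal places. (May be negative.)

Answer: 24.0000

Derivation:
After op 1 sync(0): ref=0.0000 raw=[0.0000 0.0000]
After op 2 tick(6): ref=6.0000 raw=[12.0000 4.8000]
After op 3 tick(7): ref=13.0000 raw=[26.0000 10.4000]
After op 4 tick(1): ref=14.0000 raw=[28.0000 11.2000]
After op 5 tick(10): ref=24.0000 raw=[48.0000 19.2000]
Drift of clock 0 after op 5: 48.0000 - 24.0000 = 24.0000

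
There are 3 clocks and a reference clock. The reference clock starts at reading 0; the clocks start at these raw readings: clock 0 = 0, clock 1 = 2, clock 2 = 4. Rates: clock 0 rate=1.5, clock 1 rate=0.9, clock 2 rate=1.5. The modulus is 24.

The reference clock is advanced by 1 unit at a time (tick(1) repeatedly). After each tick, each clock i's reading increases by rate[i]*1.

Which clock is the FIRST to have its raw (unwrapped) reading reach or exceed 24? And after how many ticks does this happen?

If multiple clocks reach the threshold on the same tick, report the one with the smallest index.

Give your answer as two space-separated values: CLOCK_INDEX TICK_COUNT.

clock 0: start=0, rate=1.5, needs 24-0 = 24; ticks = ceil(24/1.5) = ceil(16.0000) = 16; reading at tick 16 = 0 + 1.5*16 = 24.0000
clock 1: start=2, rate=0.9, needs 24-2 = 22; ticks = ceil(22/0.9) = ceil(24.4444) = 25; reading at tick 25 = 2 + 0.9*25 = 24.5000
clock 2: start=4, rate=1.5, needs 24-4 = 20; ticks = ceil(20/1.5) = ceil(13.3333) = 14; reading at tick 14 = 4 + 1.5*14 = 25.0000
Minimum tick count = 14; winners = [2]; smallest index = 2

Answer: 2 14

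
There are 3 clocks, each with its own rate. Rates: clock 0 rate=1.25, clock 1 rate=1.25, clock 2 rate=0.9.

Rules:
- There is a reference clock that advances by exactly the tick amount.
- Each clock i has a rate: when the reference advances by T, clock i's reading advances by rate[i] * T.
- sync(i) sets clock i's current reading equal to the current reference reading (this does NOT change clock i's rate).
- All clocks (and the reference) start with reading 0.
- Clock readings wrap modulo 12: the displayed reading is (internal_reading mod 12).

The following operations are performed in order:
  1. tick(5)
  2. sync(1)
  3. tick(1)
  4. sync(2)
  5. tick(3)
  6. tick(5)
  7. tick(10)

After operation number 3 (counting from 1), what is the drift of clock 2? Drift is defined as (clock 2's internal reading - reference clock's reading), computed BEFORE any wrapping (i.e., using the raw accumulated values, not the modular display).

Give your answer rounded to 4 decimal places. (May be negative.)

Answer: -0.6000

Derivation:
After op 1 tick(5): ref=5.0000 raw=[6.2500 6.2500 4.5000]
After op 2 sync(1): ref=5.0000 raw=[6.2500 5.0000 4.5000]
After op 3 tick(1): ref=6.0000 raw=[7.5000 6.2500 5.4000]
Drift of clock 2 after op 3: 5.4000 - 6.0000 = -0.6000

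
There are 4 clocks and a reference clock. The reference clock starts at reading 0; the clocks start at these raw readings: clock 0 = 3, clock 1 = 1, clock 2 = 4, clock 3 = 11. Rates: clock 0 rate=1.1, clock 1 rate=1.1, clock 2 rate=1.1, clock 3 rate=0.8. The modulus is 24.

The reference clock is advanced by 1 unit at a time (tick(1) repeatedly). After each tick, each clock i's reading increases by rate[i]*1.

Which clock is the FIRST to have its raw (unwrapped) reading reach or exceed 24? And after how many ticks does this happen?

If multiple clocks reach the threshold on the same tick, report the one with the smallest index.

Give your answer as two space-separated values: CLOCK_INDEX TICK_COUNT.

clock 0: start=3, rate=1.1, needs 24-3 = 21; ticks = ceil(21/1.1) = ceil(19.0909) = 20; reading at tick 20 = 3 + 1.1*20 = 25.0000
clock 1: start=1, rate=1.1, needs 24-1 = 23; ticks = ceil(23/1.1) = ceil(20.9091) = 21; reading at tick 21 = 1 + 1.1*21 = 24.1000
clock 2: start=4, rate=1.1, needs 24-4 = 20; ticks = ceil(20/1.1) = ceil(18.1818) = 19; reading at tick 19 = 4 + 1.1*19 = 24.9000
clock 3: start=11, rate=0.8, needs 24-11 = 13; ticks = ceil(13/0.8) = ceil(16.2500) = 17; reading at tick 17 = 11 + 0.8*17 = 24.6000
Minimum tick count = 17; winners = [3]; smallest index = 3

Answer: 3 17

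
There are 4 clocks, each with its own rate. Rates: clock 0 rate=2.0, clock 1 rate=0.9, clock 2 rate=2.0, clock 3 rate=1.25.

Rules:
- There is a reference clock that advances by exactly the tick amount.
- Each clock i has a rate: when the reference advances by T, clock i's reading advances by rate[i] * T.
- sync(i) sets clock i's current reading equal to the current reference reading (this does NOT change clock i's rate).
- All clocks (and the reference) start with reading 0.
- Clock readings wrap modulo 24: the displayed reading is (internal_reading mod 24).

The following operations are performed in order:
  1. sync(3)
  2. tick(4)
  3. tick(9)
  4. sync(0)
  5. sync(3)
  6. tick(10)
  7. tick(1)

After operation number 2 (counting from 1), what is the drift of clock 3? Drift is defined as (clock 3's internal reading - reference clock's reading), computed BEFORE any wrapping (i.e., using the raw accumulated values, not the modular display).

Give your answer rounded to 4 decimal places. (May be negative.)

After op 1 sync(3): ref=0.0000 raw=[0.0000 0.0000 0.0000 0.0000]
After op 2 tick(4): ref=4.0000 raw=[8.0000 3.6000 8.0000 5.0000]
Drift of clock 3 after op 2: 5.0000 - 4.0000 = 1.0000

Answer: 1.0000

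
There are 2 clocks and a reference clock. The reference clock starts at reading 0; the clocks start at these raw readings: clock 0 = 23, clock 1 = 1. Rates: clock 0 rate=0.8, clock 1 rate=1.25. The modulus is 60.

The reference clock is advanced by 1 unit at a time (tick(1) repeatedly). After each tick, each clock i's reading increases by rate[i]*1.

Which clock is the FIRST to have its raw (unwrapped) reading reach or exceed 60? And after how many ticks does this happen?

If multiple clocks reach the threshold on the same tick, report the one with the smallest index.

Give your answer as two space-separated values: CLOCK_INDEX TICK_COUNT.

clock 0: start=23, rate=0.8, needs 60-23 = 37; ticks = ceil(37/0.8) = ceil(46.2500) = 47; reading at tick 47 = 23 + 0.8*47 = 60.6000
clock 1: start=1, rate=1.25, needs 60-1 = 59; ticks = ceil(59/1.25) = ceil(47.2000) = 48; reading at tick 48 = 1 + 1.25*48 = 61.0000
Minimum tick count = 47; winners = [0]; smallest index = 0

Answer: 0 47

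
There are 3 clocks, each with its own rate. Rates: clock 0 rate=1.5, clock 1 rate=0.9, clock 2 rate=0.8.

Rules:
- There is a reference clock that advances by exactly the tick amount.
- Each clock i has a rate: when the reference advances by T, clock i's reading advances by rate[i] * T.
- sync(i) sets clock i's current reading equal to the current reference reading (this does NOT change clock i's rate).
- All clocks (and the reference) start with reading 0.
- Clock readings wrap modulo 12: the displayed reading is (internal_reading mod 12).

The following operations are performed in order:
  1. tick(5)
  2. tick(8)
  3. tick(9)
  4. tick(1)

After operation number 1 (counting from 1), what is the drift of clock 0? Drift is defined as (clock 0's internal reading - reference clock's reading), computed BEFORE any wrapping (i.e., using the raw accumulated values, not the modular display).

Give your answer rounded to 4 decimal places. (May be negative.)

After op 1 tick(5): ref=5.0000 raw=[7.5000 4.5000 4.0000]
Drift of clock 0 after op 1: 7.5000 - 5.0000 = 2.5000

Answer: 2.5000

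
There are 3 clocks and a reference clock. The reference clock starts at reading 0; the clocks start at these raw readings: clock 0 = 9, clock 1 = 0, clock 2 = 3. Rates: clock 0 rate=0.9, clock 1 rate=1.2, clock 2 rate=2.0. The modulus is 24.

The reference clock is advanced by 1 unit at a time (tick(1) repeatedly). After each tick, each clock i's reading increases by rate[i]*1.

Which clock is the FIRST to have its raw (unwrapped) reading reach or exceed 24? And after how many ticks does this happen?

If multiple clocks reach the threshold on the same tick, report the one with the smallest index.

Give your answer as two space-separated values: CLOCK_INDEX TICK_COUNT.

Answer: 2 11

Derivation:
clock 0: start=9, rate=0.9, needs 24-9 = 15; ticks = ceil(15/0.9) = ceil(16.6667) = 17; reading at tick 17 = 9 + 0.9*17 = 24.3000
clock 1: start=0, rate=1.2, needs 24-0 = 24; ticks = ceil(24/1.2) = ceil(20.0000) = 20; reading at tick 20 = 0 + 1.2*20 = 24.0000
clock 2: start=3, rate=2.0, needs 24-3 = 21; ticks = ceil(21/2.0) = ceil(10.5000) = 11; reading at tick 11 = 3 + 2.0*11 = 25.0000
Minimum tick count = 11; winners = [2]; smallest index = 2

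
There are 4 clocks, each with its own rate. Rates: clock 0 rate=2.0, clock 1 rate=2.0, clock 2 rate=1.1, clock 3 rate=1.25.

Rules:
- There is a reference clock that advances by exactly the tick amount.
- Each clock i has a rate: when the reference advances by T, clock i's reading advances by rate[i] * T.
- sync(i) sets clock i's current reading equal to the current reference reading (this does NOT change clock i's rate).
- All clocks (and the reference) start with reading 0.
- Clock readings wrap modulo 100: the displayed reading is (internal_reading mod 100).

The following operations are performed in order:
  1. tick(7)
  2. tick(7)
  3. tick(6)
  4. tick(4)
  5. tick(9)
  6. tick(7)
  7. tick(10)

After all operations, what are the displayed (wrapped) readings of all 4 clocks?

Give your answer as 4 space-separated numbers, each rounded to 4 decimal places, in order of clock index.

After op 1 tick(7): ref=7.0000 raw=[14.0000 14.0000 7.7000 8.7500]
After op 2 tick(7): ref=14.0000 raw=[28.0000 28.0000 15.4000 17.5000]
After op 3 tick(6): ref=20.0000 raw=[40.0000 40.0000 22.0000 25.0000]
After op 4 tick(4): ref=24.0000 raw=[48.0000 48.0000 26.4000 30.0000]
After op 5 tick(9): ref=33.0000 raw=[66.0000 66.0000 36.3000 41.2500]
After op 6 tick(7): ref=40.0000 raw=[80.0000 80.0000 44.0000 50.0000]
After op 7 tick(10): ref=50.0000 raw=[100.0000 100.0000 55.0000 62.5000]
Wrap final raw readings (mod 100): 100.0000 mod 100 = 0.0000; 100.0000 mod 100 = 0.0000; 55.0000 mod 100 = 55.0000; 62.5000 mod 100 = 62.5000

Answer: 0.0000 0.0000 55.0000 62.5000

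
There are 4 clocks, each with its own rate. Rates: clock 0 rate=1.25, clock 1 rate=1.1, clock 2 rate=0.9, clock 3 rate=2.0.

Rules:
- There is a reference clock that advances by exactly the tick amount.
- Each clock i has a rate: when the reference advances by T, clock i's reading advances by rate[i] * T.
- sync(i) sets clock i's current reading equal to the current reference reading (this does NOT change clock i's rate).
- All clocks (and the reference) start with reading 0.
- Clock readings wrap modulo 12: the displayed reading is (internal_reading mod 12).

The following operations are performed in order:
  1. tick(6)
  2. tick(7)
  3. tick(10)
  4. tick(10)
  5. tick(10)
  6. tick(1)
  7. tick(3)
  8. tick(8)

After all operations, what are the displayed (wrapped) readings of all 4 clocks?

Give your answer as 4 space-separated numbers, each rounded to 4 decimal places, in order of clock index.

Answer: 8.7500 0.5000 1.5000 2.0000

Derivation:
After op 1 tick(6): ref=6.0000 raw=[7.5000 6.6000 5.4000 12.0000]
After op 2 tick(7): ref=13.0000 raw=[16.2500 14.3000 11.7000 26.0000]
After op 3 tick(10): ref=23.0000 raw=[28.7500 25.3000 20.7000 46.0000]
After op 4 tick(10): ref=33.0000 raw=[41.2500 36.3000 29.7000 66.0000]
After op 5 tick(10): ref=43.0000 raw=[53.7500 47.3000 38.7000 86.0000]
After op 6 tick(1): ref=44.0000 raw=[55.0000 48.4000 39.6000 88.0000]
After op 7 tick(3): ref=47.0000 raw=[58.7500 51.7000 42.3000 94.0000]
After op 8 tick(8): ref=55.0000 raw=[68.7500 60.5000 49.5000 110.0000]
Wrap final raw readings (mod 12): 68.7500 mod 12 = 8.7500; 60.5000 mod 12 = 0.5000; 49.5000 mod 12 = 1.5000; 110.0000 mod 12 = 2.0000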